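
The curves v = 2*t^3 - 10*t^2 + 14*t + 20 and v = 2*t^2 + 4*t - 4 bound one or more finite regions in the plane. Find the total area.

131/2

Set the curves equal: 2*t^3 - 10*t^2 + 14*t + 20 = 2*t^2 + 4*t - 4, so 2*t^3 - 12*t^2 + 10*t + 24 = 0, which factors as 2*(t - 4)*(t - 3)*(t + 1) = 0. The curves meet at t = -1, 3, 4.
On [-1, 3], v = 2*t^3 - 10*t^2 + 14*t + 20 is on top; that piece has area ∫[-1,3] (2*t^3 - 12*t^2 + 10*t + 24) dt = 64.
On [3, 4], v = 2*t^2 + 4*t - 4 is on top; that piece has area ∫[3,4] (-(2*t^3 - 12*t^2 + 10*t + 24)) dt = 3/2.
Total enclosed area = 64 + 3/2 = 131/2.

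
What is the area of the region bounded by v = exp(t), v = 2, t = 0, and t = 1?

The difference (exp(t)) - (2) = exp(t) - 2 changes sign at t = log(2) inside [0, 1], so split the integral there.
∫[0,log(2)] (exp(t) - 2) dt = 1 - log(4); the area of that piece is -1 + log(4).
∫[log(2),1] (exp(t) - 2) dt = -4 + 2*log(2) + exp(1).
Total area = (-1 + log(4)) + (-4 + 2*log(2) + exp(1)) = -5 + exp(1) + 4*log(2).

-5 + exp(1) + 4*log(2)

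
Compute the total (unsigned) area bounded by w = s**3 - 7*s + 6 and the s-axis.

131/4

The curve meets the s-axis where s**3 - 7*s + 6 = 0, i.e. (s - 2)*(s - 1)*(s + 3) = 0, at s = -3, 1, 2.
On [-3, 1] the curve lies above the axis; ∫[-3,1] (s**3 - 7*s + 6) ds = 32, giving area 32.
On [1, 2] the curve lies below the axis; ∫[1,2] (s**3 - 7*s + 6) ds = -3/4, giving area 3/4.
Total area = 32 + 3/4 = 131/4.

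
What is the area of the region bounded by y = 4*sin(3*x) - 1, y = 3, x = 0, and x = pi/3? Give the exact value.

-8/3 + 4*pi/3

On [0, pi/3], (4*sin(3*x) - 1) - (3) = 4*sin(3*x) - 4 is ≤ 0 throughout, so the area is a single integral of |4*sin(3*x) - 4|.
∫[0,pi/3] (4*sin(3*x) - 4) dx = 8/3 - 4*pi/3; the area of that piece is -8/3 + 4*pi/3.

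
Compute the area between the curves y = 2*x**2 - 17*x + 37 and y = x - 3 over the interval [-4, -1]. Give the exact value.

On [-4, -1], (2*x**2 - 17*x + 37) - (x - 3) = 2*x**2 - 18*x + 40 is ≥ 0 throughout, so the area is a single integral of |2*x**2 - 18*x + 40|.
∫[-4,-1] (2*x**2 - 18*x + 40) dx = 297.

297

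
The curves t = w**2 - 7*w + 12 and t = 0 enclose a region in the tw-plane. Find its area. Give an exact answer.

1/6

Both boundary curves give t as a function of w, so integrate with respect to w. Setting them equal: w**2 - 7*w + 12 = 0, i.e. (w - 4)*(w - 3) = 0, so they meet at w = 3, 4.
For w in [3, 4], t = w**2 - 7*w + 12 is on the left; area = ∫[3,4] (-(w**2 - 7*w + 12)) dw = 1/6.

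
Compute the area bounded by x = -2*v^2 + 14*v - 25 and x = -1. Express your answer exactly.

1/3

Both boundary curves give x as a function of v, so integrate with respect to v. Setting them equal: -2*v^2 + 14*v - 24 = 0, i.e. -2*(v - 4)*(v - 3) = 0, so they meet at v = 3, 4.
For v in [3, 4], x = -2*v^2 + 14*v - 25 is on the right; area = ∫[3,4] (-2*v^2 + 14*v - 24) dv = 1/3.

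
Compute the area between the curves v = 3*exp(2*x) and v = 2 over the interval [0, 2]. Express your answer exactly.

On [0, 2], (3*exp(2*x)) - (2) = 3*exp(2*x) - 2 is ≥ 0 throughout, so the area is a single integral of |3*exp(2*x) - 2|.
∫[0,2] (3*exp(2*x) - 2) dx = -11/2 + 3*exp(4)/2.

-11/2 + 3*exp(4)/2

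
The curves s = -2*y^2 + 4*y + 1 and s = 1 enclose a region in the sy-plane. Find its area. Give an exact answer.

Both boundary curves give s as a function of y, so integrate with respect to y. Setting them equal: -2*y^2 + 4*y = 0, i.e. -2*y*(y - 2) = 0, so they meet at y = 0, 2.
For y in [0, 2], s = -2*y^2 + 4*y + 1 is on the right; area = ∫[0,2] (-2*y^2 + 4*y) dy = 8/3.

8/3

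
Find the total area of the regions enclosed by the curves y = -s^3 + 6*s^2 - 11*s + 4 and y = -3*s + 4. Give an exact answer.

8

Set the curves equal: -s^3 + 6*s^2 - 11*s + 4 = -3*s + 4, so -s^3 + 6*s^2 - 8*s = 0, which factors as -s*(s - 4)*(s - 2) = 0. The curves meet at s = 0, 2, 4.
On [0, 2], y = -3*s + 4 is on top; that piece has area ∫[0,2] (-(-s^3 + 6*s^2 - 8*s)) ds = 4.
On [2, 4], y = -s^3 + 6*s^2 - 11*s + 4 is on top; that piece has area ∫[2,4] (-s^3 + 6*s^2 - 8*s) ds = 4.
Total enclosed area = 4 + 4 = 8.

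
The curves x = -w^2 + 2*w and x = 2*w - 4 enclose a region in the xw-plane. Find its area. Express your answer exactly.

32/3

Both boundary curves give x as a function of w, so integrate with respect to w. Setting them equal: -w^2 + 4 = 0, i.e. -(w - 2)*(w + 2) = 0, so they meet at w = -2, 2.
For w in [-2, 2], x = -w^2 + 2*w is on the right; area = ∫[-2,2] (-w^2 + 4) dw = 32/3.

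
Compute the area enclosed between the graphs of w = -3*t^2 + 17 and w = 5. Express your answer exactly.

Set the curves equal: -3*t^2 + 17 = 5, so -3*t^2 + 12 = 0, which factors as -3*(t - 2)*(t + 2) = 0. The curves meet at t = -2, 2.
On [-2, 2], w = -3*t^2 + 17 is on top; that piece has area ∫[-2,2] (-3*t^2 + 12) dt = 32.

32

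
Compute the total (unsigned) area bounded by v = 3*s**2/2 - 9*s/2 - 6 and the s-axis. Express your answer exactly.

The curve meets the s-axis where 3*s**2/2 - 9*s/2 - 6 = 0, i.e. 3*(s - 4)*(s + 1)/2 = 0, at s = -1, 4.
On [-1, 4] the curve lies below the axis; ∫[-1,4] (3*s**2/2 - 9*s/2 - 6) ds = -125/4, giving area 125/4.

125/4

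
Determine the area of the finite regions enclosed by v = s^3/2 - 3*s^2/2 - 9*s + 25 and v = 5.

999/8

Set the curves equal: s^3/2 - 3*s^2/2 - 9*s + 25 = 5, so s^3/2 - 3*s^2/2 - 9*s + 20 = 0, which factors as (s - 5)*(s - 2)*(s + 4)/2 = 0. The curves meet at s = -4, 2, 5.
On [-4, 2], v = s^3/2 - 3*s^2/2 - 9*s + 25 is on top; that piece has area ∫[-4,2] (s^3/2 - 3*s^2/2 - 9*s + 20) ds = 108.
On [2, 5], v = 5 is on top; that piece has area ∫[2,5] (-(s^3/2 - 3*s^2/2 - 9*s + 20)) ds = 135/8.
Total enclosed area = 108 + 135/8 = 999/8.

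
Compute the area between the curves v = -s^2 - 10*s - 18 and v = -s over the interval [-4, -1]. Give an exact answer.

59/6

The difference (-s^2 - 10*s - 18) - (-s) = -s^2 - 9*s - 18 changes sign at s = -3 inside [-4, -1], so split the integral there.
∫[-4,-3] (-s^2 - 9*s - 18) ds = 7/6.
∫[-3,-1] (-s^2 - 9*s - 18) ds = -26/3; the area of that piece is 26/3.
Total area = 7/6 + 26/3 = 59/6.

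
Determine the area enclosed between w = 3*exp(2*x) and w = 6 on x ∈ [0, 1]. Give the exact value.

-21/2 + 6*log(2) + 3*exp(2)/2

The difference (3*exp(2*x)) - (6) = 3*exp(2*x) - 6 changes sign at x = log(2)/2 inside [0, 1], so split the integral there.
∫[0,log(2)/2] (3*exp(2*x) - 6) dx = 3/2 - log(8); the area of that piece is -3/2 + log(8).
∫[log(2)/2,1] (3*exp(2*x) - 6) dx = -9 + 3*log(2) + 3*exp(2)/2.
Total area = (-3/2 + log(8)) + (-9 + 3*log(2) + 3*exp(2)/2) = -21/2 + 6*log(2) + 3*exp(2)/2.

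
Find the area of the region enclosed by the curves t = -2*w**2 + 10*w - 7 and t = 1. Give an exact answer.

Both boundary curves give t as a function of w, so integrate with respect to w. Setting them equal: -2*w**2 + 10*w - 8 = 0, i.e. -2*(w - 4)*(w - 1) = 0, so they meet at w = 1, 4.
For w in [1, 4], t = -2*w**2 + 10*w - 7 is on the right; area = ∫[1,4] (-2*w**2 + 10*w - 8) dw = 9.

9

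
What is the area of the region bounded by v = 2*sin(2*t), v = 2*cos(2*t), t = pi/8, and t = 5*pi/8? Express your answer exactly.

2*sqrt(2)

On [pi/8, 5*pi/8], (2*sin(2*t)) - (2*cos(2*t)) = 2*sin(2*t) - 2*cos(2*t) is ≥ 0 throughout, so the area is a single integral of |2*sin(2*t) - 2*cos(2*t)|.
∫[pi/8,5*pi/8] (2*sin(2*t) - 2*cos(2*t)) dt = 2*sqrt(2).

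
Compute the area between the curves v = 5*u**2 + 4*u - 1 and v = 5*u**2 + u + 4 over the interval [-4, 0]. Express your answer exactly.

On [-4, 0], (5*u**2 + 4*u - 1) - (5*u**2 + u + 4) = 3*u - 5 is ≤ 0 throughout, so the area is a single integral of |3*u - 5|.
∫[-4,0] (3*u - 5) du = -44; the area of that piece is 44.

44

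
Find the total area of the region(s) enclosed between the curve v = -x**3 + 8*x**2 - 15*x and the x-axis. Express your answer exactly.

The curve meets the x-axis where -x**3 + 8*x**2 - 15*x = 0, i.e. -x*(x - 5)*(x - 3) = 0, at x = 0, 3, 5.
On [0, 3] the curve lies below the axis; ∫[0,3] (-x**3 + 8*x**2 - 15*x) dx = -63/4, giving area 63/4.
On [3, 5] the curve lies above the axis; ∫[3,5] (-x**3 + 8*x**2 - 15*x) dx = 16/3, giving area 16/3.
Total area = 63/4 + 16/3 = 253/12.

253/12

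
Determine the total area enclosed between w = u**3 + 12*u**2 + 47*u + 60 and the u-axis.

The curve meets the u-axis where u**3 + 12*u**2 + 47*u + 60 = 0, i.e. (u + 3)*(u + 4)*(u + 5) = 0, at u = -5, -4, -3.
On [-5, -4] the curve lies above the axis; ∫[-5,-4] (u**3 + 12*u**2 + 47*u + 60) du = 1/4, giving area 1/4.
On [-4, -3] the curve lies below the axis; ∫[-4,-3] (u**3 + 12*u**2 + 47*u + 60) du = -1/4, giving area 1/4.
Total area = 1/4 + 1/4 = 1/2.

1/2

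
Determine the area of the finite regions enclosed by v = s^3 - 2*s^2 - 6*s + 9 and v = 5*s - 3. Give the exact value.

937/12

Set the curves equal: s^3 - 2*s^2 - 6*s + 9 = 5*s - 3, so s^3 - 2*s^2 - 11*s + 12 = 0, which factors as (s - 4)*(s - 1)*(s + 3) = 0. The curves meet at s = -3, 1, 4.
On [-3, 1], v = s^3 - 2*s^2 - 6*s + 9 is on top; that piece has area ∫[-3,1] (s^3 - 2*s^2 - 11*s + 12) ds = 160/3.
On [1, 4], v = 5*s - 3 is on top; that piece has area ∫[1,4] (-(s^3 - 2*s^2 - 11*s + 12)) ds = 99/4.
Total enclosed area = 160/3 + 99/4 = 937/12.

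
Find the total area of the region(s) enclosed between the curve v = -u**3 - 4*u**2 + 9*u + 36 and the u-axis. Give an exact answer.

The curve meets the u-axis where -u**3 - 4*u**2 + 9*u + 36 = 0, i.e. -(u - 3)*(u + 3)*(u + 4) = 0, at u = -4, -3, 3.
On [-4, -3] the curve lies below the axis; ∫[-4,-3] (-u**3 - 4*u**2 + 9*u + 36) du = -13/12, giving area 13/12.
On [-3, 3] the curve lies above the axis; ∫[-3,3] (-u**3 - 4*u**2 + 9*u + 36) du = 144, giving area 144.
Total area = 13/12 + 144 = 1741/12.

1741/12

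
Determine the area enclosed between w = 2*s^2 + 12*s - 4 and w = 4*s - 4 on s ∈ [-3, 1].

The difference (2*s^2 + 12*s - 4) - (4*s - 4) = 2*s^2 + 8*s changes sign at s = 0 inside [-3, 1], so split the integral there.
∫[-3,0] (2*s^2 + 8*s) ds = -18; the area of that piece is 18.
∫[0,1] (2*s^2 + 8*s) ds = 14/3.
Total area = 18 + 14/3 = 68/3.

68/3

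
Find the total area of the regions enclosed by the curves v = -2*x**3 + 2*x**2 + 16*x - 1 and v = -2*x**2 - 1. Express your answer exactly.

296/3

Set the curves equal: -2*x**3 + 2*x**2 + 16*x - 1 = -2*x**2 - 1, so -2*x**3 + 4*x**2 + 16*x = 0, which factors as -2*x*(x - 4)*(x + 2) = 0. The curves meet at x = -2, 0, 4.
On [-2, 0], v = -2*x**2 - 1 is on top; that piece has area ∫[-2,0] (-(-2*x**3 + 4*x**2 + 16*x)) dx = 40/3.
On [0, 4], v = -2*x**3 + 2*x**2 + 16*x - 1 is on top; that piece has area ∫[0,4] (-2*x**3 + 4*x**2 + 16*x) dx = 256/3.
Total enclosed area = 40/3 + 256/3 = 296/3.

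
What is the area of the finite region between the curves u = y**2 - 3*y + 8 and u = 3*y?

Both boundary curves give u as a function of y, so integrate with respect to y. Setting them equal: y**2 - 6*y + 8 = 0, i.e. (y - 4)*(y - 2) = 0, so they meet at y = 2, 4.
For y in [2, 4], u = y**2 - 3*y + 8 is on the left; area = ∫[2,4] (-(y**2 - 6*y + 8)) dy = 4/3.

4/3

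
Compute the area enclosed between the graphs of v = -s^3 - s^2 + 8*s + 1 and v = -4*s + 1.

Set the curves equal: -s^3 - s^2 + 8*s + 1 = -4*s + 1, so -s^3 - s^2 + 12*s = 0, which factors as -s*(s - 3)*(s + 4) = 0. The curves meet at s = -4, 0, 3.
On [-4, 0], v = -4*s + 1 is on top; that piece has area ∫[-4,0] (-(-s^3 - s^2 + 12*s)) ds = 160/3.
On [0, 3], v = -s^3 - s^2 + 8*s + 1 is on top; that piece has area ∫[0,3] (-s^3 - s^2 + 12*s) ds = 99/4.
Total enclosed area = 160/3 + 99/4 = 937/12.

937/12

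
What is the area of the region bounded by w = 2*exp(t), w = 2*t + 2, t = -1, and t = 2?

-9 - 2*exp(-1) + 2*exp(2)

On [-1, 2], (2*exp(t)) - (2*t + 2) = -2*t + 2*exp(t) - 2 is ≥ 0 throughout, so the area is a single integral of |-2*t + 2*exp(t) - 2|.
∫[-1,2] (-2*t + 2*exp(t) - 2) dt = -9 - 2*exp(-1) + 2*exp(2).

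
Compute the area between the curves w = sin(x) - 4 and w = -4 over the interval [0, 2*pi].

4

The difference (sin(x) - 4) - (-4) = sin(x) changes sign at x = pi inside [0, 2*pi], so split the integral there.
∫[0,pi] (sin(x)) dx = 2.
∫[pi,2*pi] (sin(x)) dx = -2; the area of that piece is 2.
Total area = 2 + 2 = 4.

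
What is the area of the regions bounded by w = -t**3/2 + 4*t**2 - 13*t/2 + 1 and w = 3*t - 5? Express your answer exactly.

37/24

Set the curves equal: -t**3/2 + 4*t**2 - 13*t/2 + 1 = 3*t - 5, so -t**3/2 + 4*t**2 - 19*t/2 + 6 = 0, which factors as -(t - 4)*(t - 3)*(t - 1)/2 = 0. The curves meet at t = 1, 3, 4.
On [1, 3], w = 3*t - 5 is on top; that piece has area ∫[1,3] (-(-t**3/2 + 4*t**2 - 19*t/2 + 6)) dt = 4/3.
On [3, 4], w = -t**3/2 + 4*t**2 - 13*t/2 + 1 is on top; that piece has area ∫[3,4] (-t**3/2 + 4*t**2 - 19*t/2 + 6) dt = 5/24.
Total enclosed area = 4/3 + 5/24 = 37/24.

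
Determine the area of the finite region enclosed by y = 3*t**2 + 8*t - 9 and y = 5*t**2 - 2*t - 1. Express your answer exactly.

9

Set the curves equal: 3*t**2 + 8*t - 9 = 5*t**2 - 2*t - 1, so -2*t**2 + 10*t - 8 = 0, which factors as -2*(t - 4)*(t - 1) = 0. The curves meet at t = 1, 4.
On [1, 4], y = 3*t**2 + 8*t - 9 is on top; that piece has area ∫[1,4] (-2*t**2 + 10*t - 8) dt = 9.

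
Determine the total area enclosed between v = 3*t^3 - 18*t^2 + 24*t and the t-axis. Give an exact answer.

24

The curve meets the t-axis where 3*t^3 - 18*t^2 + 24*t = 0, i.e. 3*t*(t - 4)*(t - 2) = 0, at t = 0, 2, 4.
On [0, 2] the curve lies above the axis; ∫[0,2] (3*t^3 - 18*t^2 + 24*t) dt = 12, giving area 12.
On [2, 4] the curve lies below the axis; ∫[2,4] (3*t^3 - 18*t^2 + 24*t) dt = -12, giving area 12.
Total area = 12 + 12 = 24.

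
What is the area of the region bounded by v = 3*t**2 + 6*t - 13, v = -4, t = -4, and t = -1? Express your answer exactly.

The difference (3*t**2 + 6*t - 13) - (-4) = 3*t**2 + 6*t - 9 changes sign at t = -3 inside [-4, -1], so split the integral there.
∫[-4,-3] (3*t**2 + 6*t - 9) dt = 7.
∫[-3,-1] (3*t**2 + 6*t - 9) dt = -16; the area of that piece is 16.
Total area = 7 + 16 = 23.

23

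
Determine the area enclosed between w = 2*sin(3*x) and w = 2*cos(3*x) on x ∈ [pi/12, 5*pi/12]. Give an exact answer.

4*sqrt(2)/3

On [pi/12, 5*pi/12], (2*sin(3*x)) - (2*cos(3*x)) = 2*sin(3*x) - 2*cos(3*x) is ≥ 0 throughout, so the area is a single integral of |2*sin(3*x) - 2*cos(3*x)|.
∫[pi/12,5*pi/12] (2*sin(3*x) - 2*cos(3*x)) dx = 4*sqrt(2)/3.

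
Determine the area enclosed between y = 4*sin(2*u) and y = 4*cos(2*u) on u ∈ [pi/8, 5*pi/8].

On [pi/8, 5*pi/8], (4*sin(2*u)) - (4*cos(2*u)) = 4*sin(2*u) - 4*cos(2*u) is ≥ 0 throughout, so the area is a single integral of |4*sin(2*u) - 4*cos(2*u)|.
∫[pi/8,5*pi/8] (4*sin(2*u) - 4*cos(2*u)) du = 4*sqrt(2).

4*sqrt(2)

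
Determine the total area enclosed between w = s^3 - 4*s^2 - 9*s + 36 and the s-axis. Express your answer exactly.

1741/12

The curve meets the s-axis where s^3 - 4*s^2 - 9*s + 36 = 0, i.e. (s - 4)*(s - 3)*(s + 3) = 0, at s = -3, 3, 4.
On [-3, 3] the curve lies above the axis; ∫[-3,3] (s^3 - 4*s^2 - 9*s + 36) ds = 144, giving area 144.
On [3, 4] the curve lies below the axis; ∫[3,4] (s^3 - 4*s^2 - 9*s + 36) ds = -13/12, giving area 13/12.
Total area = 144 + 13/12 = 1741/12.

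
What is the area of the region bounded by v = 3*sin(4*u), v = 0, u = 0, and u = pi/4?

3/2

On [0, pi/4], (3*sin(4*u)) - (0) = 3*sin(4*u) is ≥ 0 throughout, so the area is a single integral of |3*sin(4*u)|.
∫[0,pi/4] (3*sin(4*u)) du = 3/2.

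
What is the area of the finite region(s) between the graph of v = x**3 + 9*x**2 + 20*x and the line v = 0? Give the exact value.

131/4

The curve meets the x-axis where x**3 + 9*x**2 + 20*x = 0, i.e. x*(x + 4)*(x + 5) = 0, at x = -5, -4, 0.
On [-5, -4] the curve lies above the axis; ∫[-5,-4] (x**3 + 9*x**2 + 20*x) dx = 3/4, giving area 3/4.
On [-4, 0] the curve lies below the axis; ∫[-4,0] (x**3 + 9*x**2 + 20*x) dx = -32, giving area 32.
Total area = 3/4 + 32 = 131/4.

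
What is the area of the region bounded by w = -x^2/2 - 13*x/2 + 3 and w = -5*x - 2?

Set the curves equal: -x^2/2 - 13*x/2 + 3 = -5*x - 2, so -x^2/2 - 3*x/2 + 5 = 0, which factors as -(x - 2)*(x + 5)/2 = 0. The curves meet at x = -5, 2.
On [-5, 2], w = -x^2/2 - 13*x/2 + 3 is on top; that piece has area ∫[-5,2] (-x^2/2 - 3*x/2 + 5) dx = 343/12.

343/12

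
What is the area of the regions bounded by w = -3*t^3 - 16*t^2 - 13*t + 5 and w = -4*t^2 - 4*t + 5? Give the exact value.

Set the curves equal: -3*t^3 - 16*t^2 - 13*t + 5 = -4*t^2 - 4*t + 5, so -3*t^3 - 12*t^2 - 9*t = 0, which factors as -3*t*(t + 1)*(t + 3) = 0. The curves meet at t = -3, -1, 0.
On [-3, -1], w = -4*t^2 - 4*t + 5 is on top; that piece has area ∫[-3,-1] (-(-3*t^3 - 12*t^2 - 9*t)) dt = 8.
On [-1, 0], w = -3*t^3 - 16*t^2 - 13*t + 5 is on top; that piece has area ∫[-1,0] (-3*t^3 - 12*t^2 - 9*t) dt = 5/4.
Total enclosed area = 8 + 5/4 = 37/4.

37/4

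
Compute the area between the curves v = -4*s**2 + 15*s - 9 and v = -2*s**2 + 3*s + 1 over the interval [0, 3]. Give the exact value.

46/3

The difference (-4*s**2 + 15*s - 9) - (-2*s**2 + 3*s + 1) = -2*s**2 + 12*s - 10 changes sign at s = 1 inside [0, 3], so split the integral there.
∫[0,1] (-2*s**2 + 12*s - 10) ds = -14/3; the area of that piece is 14/3.
∫[1,3] (-2*s**2 + 12*s - 10) ds = 32/3.
Total area = 14/3 + 32/3 = 46/3.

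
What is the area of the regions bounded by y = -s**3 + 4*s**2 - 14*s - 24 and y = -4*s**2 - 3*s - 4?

443/6

Set the curves equal: -s**3 + 4*s**2 - 14*s - 24 = -4*s**2 - 3*s - 4, so -s**3 + 8*s**2 - 11*s - 20 = 0, which factors as -(s - 5)*(s - 4)*(s + 1) = 0. The curves meet at s = -1, 4, 5.
On [-1, 4], y = -4*s**2 - 3*s - 4 is on top; that piece has area ∫[-1,4] (-(-s**3 + 8*s**2 - 11*s - 20)) ds = 875/12.
On [4, 5], y = -s**3 + 4*s**2 - 14*s - 24 is on top; that piece has area ∫[4,5] (-s**3 + 8*s**2 - 11*s - 20) ds = 11/12.
Total enclosed area = 875/12 + 11/12 = 443/6.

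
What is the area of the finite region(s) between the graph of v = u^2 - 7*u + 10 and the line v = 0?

The curve meets the u-axis where u^2 - 7*u + 10 = 0, i.e. (u - 5)*(u - 2) = 0, at u = 2, 5.
On [2, 5] the curve lies below the axis; ∫[2,5] (u^2 - 7*u + 10) du = -9/2, giving area 9/2.

9/2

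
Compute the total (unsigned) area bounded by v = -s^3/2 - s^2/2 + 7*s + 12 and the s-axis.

The curve meets the s-axis where -s^3/2 - s^2/2 + 7*s + 12 = 0, i.e. -(s - 4)*(s + 2)*(s + 3)/2 = 0, at s = -3, -2, 4.
On [-3, -2] the curve lies below the axis; ∫[-3,-2] (-s^3/2 - s^2/2 + 7*s + 12) ds = -13/24, giving area 13/24.
On [-2, 4] the curve lies above the axis; ∫[-2,4] (-s^3/2 - s^2/2 + 7*s + 12) ds = 72, giving area 72.
Total area = 13/24 + 72 = 1741/24.

1741/24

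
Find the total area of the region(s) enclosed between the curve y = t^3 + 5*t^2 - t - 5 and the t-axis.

148/3

The curve meets the t-axis where t^3 + 5*t^2 - t - 5 = 0, i.e. (t - 1)*(t + 1)*(t + 5) = 0, at t = -5, -1, 1.
On [-5, -1] the curve lies above the axis; ∫[-5,-1] (t^3 + 5*t^2 - t - 5) dt = 128/3, giving area 128/3.
On [-1, 1] the curve lies below the axis; ∫[-1,1] (t^3 + 5*t^2 - t - 5) dt = -20/3, giving area 20/3.
Total area = 128/3 + 20/3 = 148/3.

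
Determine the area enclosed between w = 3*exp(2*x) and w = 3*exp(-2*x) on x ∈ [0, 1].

On [0, 1], (3*exp(2*x)) - (3*exp(-2*x)) = 3*exp(2*x) - 3*exp(-2*x) is ≥ 0 throughout, so the area is a single integral of |3*exp(2*x) - 3*exp(-2*x)|.
∫[0,1] (3*exp(2*x) - 3*exp(-2*x)) dx = -3 + 3*exp(-2)/2 + 3*exp(2)/2.

-3 + 3*exp(-2)/2 + 3*exp(2)/2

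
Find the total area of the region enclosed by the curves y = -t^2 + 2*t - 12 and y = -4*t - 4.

Set the curves equal: -t^2 + 2*t - 12 = -4*t - 4, so -t^2 + 6*t - 8 = 0, which factors as -(t - 4)*(t - 2) = 0. The curves meet at t = 2, 4.
On [2, 4], y = -t^2 + 2*t - 12 is on top; that piece has area ∫[2,4] (-t^2 + 6*t - 8) dt = 4/3.

4/3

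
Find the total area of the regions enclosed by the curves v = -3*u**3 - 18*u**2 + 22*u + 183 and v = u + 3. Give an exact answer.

1551/2

Set the curves equal: -3*u**3 - 18*u**2 + 22*u + 183 = u + 3, so -3*u**3 - 18*u**2 + 21*u + 180 = 0, which factors as -3*(u - 3)*(u + 4)*(u + 5) = 0. The curves meet at u = -5, -4, 3.
On [-5, -4], v = u + 3 is on top; that piece has area ∫[-5,-4] (-(-3*u**3 - 18*u**2 + 21*u + 180)) du = 15/4.
On [-4, 3], v = -3*u**3 - 18*u**2 + 22*u + 183 is on top; that piece has area ∫[-4,3] (-3*u**3 - 18*u**2 + 21*u + 180) du = 3087/4.
Total enclosed area = 15/4 + 3087/4 = 1551/2.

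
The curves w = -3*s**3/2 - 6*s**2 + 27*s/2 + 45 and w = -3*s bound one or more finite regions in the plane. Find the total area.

863/4

Set the curves equal: -3*s**3/2 - 6*s**2 + 27*s/2 + 45 = -3*s, so -3*s**3/2 - 6*s**2 + 33*s/2 + 45 = 0, which factors as -3*(s - 3)*(s + 2)*(s + 5)/2 = 0. The curves meet at s = -5, -2, 3.
On [-5, -2], w = -3*s is on top; that piece has area ∫[-5,-2] (-(-3*s**3/2 - 6*s**2 + 33*s/2 + 45)) ds = 351/8.
On [-2, 3], w = -3*s**3/2 - 6*s**2 + 27*s/2 + 45 is on top; that piece has area ∫[-2,3] (-3*s**3/2 - 6*s**2 + 33*s/2 + 45) ds = 1375/8.
Total enclosed area = 351/8 + 1375/8 = 863/4.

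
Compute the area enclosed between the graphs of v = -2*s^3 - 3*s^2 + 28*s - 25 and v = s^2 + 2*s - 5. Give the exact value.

1741/6

Set the curves equal: -2*s^3 - 3*s^2 + 28*s - 25 = s^2 + 2*s - 5, so -2*s^3 - 4*s^2 + 26*s - 20 = 0, which factors as -2*(s - 2)*(s - 1)*(s + 5) = 0. The curves meet at s = -5, 1, 2.
On [-5, 1], v = s^2 + 2*s - 5 is on top; that piece has area ∫[-5,1] (-(-2*s^3 - 4*s^2 + 26*s - 20)) ds = 288.
On [1, 2], v = -2*s^3 - 3*s^2 + 28*s - 25 is on top; that piece has area ∫[1,2] (-2*s^3 - 4*s^2 + 26*s - 20) ds = 13/6.
Total enclosed area = 288 + 13/6 = 1741/6.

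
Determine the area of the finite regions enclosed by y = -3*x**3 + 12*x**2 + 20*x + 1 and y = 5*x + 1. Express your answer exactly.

Set the curves equal: -3*x**3 + 12*x**2 + 20*x + 1 = 5*x + 1, so -3*x**3 + 12*x**2 + 15*x = 0, which factors as -3*x*(x - 5)*(x + 1) = 0. The curves meet at x = -1, 0, 5.
On [-1, 0], y = 5*x + 1 is on top; that piece has area ∫[-1,0] (-(-3*x**3 + 12*x**2 + 15*x)) dx = 11/4.
On [0, 5], y = -3*x**3 + 12*x**2 + 20*x + 1 is on top; that piece has area ∫[0,5] (-3*x**3 + 12*x**2 + 15*x) dx = 875/4.
Total enclosed area = 11/4 + 875/4 = 443/2.

443/2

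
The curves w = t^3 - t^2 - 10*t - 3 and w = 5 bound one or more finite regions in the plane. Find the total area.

Set the curves equal: t^3 - t^2 - 10*t - 3 = 5, so t^3 - t^2 - 10*t - 8 = 0, which factors as (t - 4)*(t + 1)*(t + 2) = 0. The curves meet at t = -2, -1, 4.
On [-2, -1], w = t^3 - t^2 - 10*t - 3 is on top; that piece has area ∫[-2,-1] (t^3 - t^2 - 10*t - 8) dt = 11/12.
On [-1, 4], w = 5 is on top; that piece has area ∫[-1,4] (-(t^3 - t^2 - 10*t - 8)) dt = 875/12.
Total enclosed area = 11/12 + 875/12 = 443/6.

443/6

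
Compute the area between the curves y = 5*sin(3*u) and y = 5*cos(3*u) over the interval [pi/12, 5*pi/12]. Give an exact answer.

On [pi/12, 5*pi/12], (5*sin(3*u)) - (5*cos(3*u)) = 5*sin(3*u) - 5*cos(3*u) is ≥ 0 throughout, so the area is a single integral of |5*sin(3*u) - 5*cos(3*u)|.
∫[pi/12,5*pi/12] (5*sin(3*u) - 5*cos(3*u)) du = 10*sqrt(2)/3.

10*sqrt(2)/3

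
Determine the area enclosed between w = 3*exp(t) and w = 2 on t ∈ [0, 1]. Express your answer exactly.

On [0, 1], (3*exp(t)) - (2) = 3*exp(t) - 2 is ≥ 0 throughout, so the area is a single integral of |3*exp(t) - 2|.
∫[0,1] (3*exp(t) - 2) dt = -5 + 3*exp(1).

-5 + 3*exp(1)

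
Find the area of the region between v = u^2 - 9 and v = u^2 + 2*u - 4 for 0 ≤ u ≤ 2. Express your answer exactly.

14

On [0, 2], (u^2 - 9) - (u^2 + 2*u - 4) = -2*u - 5 is ≤ 0 throughout, so the area is a single integral of |-2*u - 5|.
∫[0,2] (-2*u - 5) du = -14; the area of that piece is 14.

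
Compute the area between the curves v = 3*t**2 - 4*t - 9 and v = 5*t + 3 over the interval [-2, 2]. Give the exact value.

The difference (3*t**2 - 4*t - 9) - (5*t + 3) = 3*t**2 - 9*t - 12 changes sign at t = -1 inside [-2, 2], so split the integral there.
∫[-2,-1] (3*t**2 - 9*t - 12) dt = 17/2.
∫[-1,2] (3*t**2 - 9*t - 12) dt = -81/2; the area of that piece is 81/2.
Total area = 17/2 + 81/2 = 49.

49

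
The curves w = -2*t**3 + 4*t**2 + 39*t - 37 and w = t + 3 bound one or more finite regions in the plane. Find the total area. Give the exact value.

Set the curves equal: -2*t**3 + 4*t**2 + 39*t - 37 = t + 3, so -2*t**3 + 4*t**2 + 38*t - 40 = 0, which factors as -2*(t - 5)*(t - 1)*(t + 4) = 0. The curves meet at t = -4, 1, 5.
On [-4, 1], w = t + 3 is on top; that piece has area ∫[-4,1] (-(-2*t**3 + 4*t**2 + 38*t - 40)) dt = 1625/6.
On [1, 5], w = -2*t**3 + 4*t**2 + 39*t - 37 is on top; that piece has area ∫[1,5] (-2*t**3 + 4*t**2 + 38*t - 40) dt = 448/3.
Total enclosed area = 1625/6 + 448/3 = 2521/6.

2521/6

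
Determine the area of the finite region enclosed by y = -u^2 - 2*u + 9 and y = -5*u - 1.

Set the curves equal: -u^2 - 2*u + 9 = -5*u - 1, so -u^2 + 3*u + 10 = 0, which factors as -(u - 5)*(u + 2) = 0. The curves meet at u = -2, 5.
On [-2, 5], y = -u^2 - 2*u + 9 is on top; that piece has area ∫[-2,5] (-u^2 + 3*u + 10) du = 343/6.

343/6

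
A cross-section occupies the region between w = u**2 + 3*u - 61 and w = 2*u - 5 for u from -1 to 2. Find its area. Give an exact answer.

On [-1, 2], (u**2 + 3*u - 61) - (2*u - 5) = u**2 + u - 56 is ≤ 0 throughout, so the area is a single integral of |u**2 + u - 56|.
∫[-1,2] (u**2 + u - 56) du = -327/2; the area of that piece is 327/2.

327/2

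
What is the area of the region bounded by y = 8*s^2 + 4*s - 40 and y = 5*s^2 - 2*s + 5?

256

Set the curves equal: 8*s^2 + 4*s - 40 = 5*s^2 - 2*s + 5, so 3*s^2 + 6*s - 45 = 0, which factors as 3*(s - 3)*(s + 5) = 0. The curves meet at s = -5, 3.
On [-5, 3], y = 5*s^2 - 2*s + 5 is on top; that piece has area ∫[-5,3] (-(3*s^2 + 6*s - 45)) ds = 256.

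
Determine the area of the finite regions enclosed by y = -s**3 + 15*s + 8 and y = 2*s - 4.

407/4

Set the curves equal: -s**3 + 15*s + 8 = 2*s - 4, so -s**3 + 13*s + 12 = 0, which factors as -(s - 4)*(s + 1)*(s + 3) = 0. The curves meet at s = -3, -1, 4.
On [-3, -1], y = 2*s - 4 is on top; that piece has area ∫[-3,-1] (-(-s**3 + 13*s + 12)) ds = 8.
On [-1, 4], y = -s**3 + 15*s + 8 is on top; that piece has area ∫[-1,4] (-s**3 + 13*s + 12) ds = 375/4.
Total enclosed area = 8 + 375/4 = 407/4.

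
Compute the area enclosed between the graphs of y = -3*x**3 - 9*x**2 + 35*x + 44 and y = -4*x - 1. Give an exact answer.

384

Set the curves equal: -3*x**3 - 9*x**2 + 35*x + 44 = -4*x - 1, so -3*x**3 - 9*x**2 + 39*x + 45 = 0, which factors as -3*(x - 3)*(x + 1)*(x + 5) = 0. The curves meet at x = -5, -1, 3.
On [-5, -1], y = -4*x - 1 is on top; that piece has area ∫[-5,-1] (-(-3*x**3 - 9*x**2 + 39*x + 45)) dx = 192.
On [-1, 3], y = -3*x**3 - 9*x**2 + 35*x + 44 is on top; that piece has area ∫[-1,3] (-3*x**3 - 9*x**2 + 39*x + 45) dx = 192.
Total enclosed area = 192 + 192 = 384.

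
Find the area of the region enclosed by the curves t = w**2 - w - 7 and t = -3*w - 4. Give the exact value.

Both boundary curves give t as a function of w, so integrate with respect to w. Setting them equal: w**2 + 2*w - 3 = 0, i.e. (w - 1)*(w + 3) = 0, so they meet at w = -3, 1.
For w in [-3, 1], t = w**2 - w - 7 is on the left; area = ∫[-3,1] (-(w**2 + 2*w - 3)) dw = 32/3.

32/3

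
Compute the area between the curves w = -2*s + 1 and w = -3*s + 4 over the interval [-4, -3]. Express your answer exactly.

13/2

On [-4, -3], (-2*s + 1) - (-3*s + 4) = s - 3 is ≤ 0 throughout, so the area is a single integral of |s - 3|.
∫[-4,-3] (s - 3) ds = -13/2; the area of that piece is 13/2.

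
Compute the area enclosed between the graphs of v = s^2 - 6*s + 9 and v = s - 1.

9/2

Set the curves equal: s^2 - 6*s + 9 = s - 1, so s^2 - 7*s + 10 = 0, which factors as (s - 5)*(s - 2) = 0. The curves meet at s = 2, 5.
On [2, 5], v = s - 1 is on top; that piece has area ∫[2,5] (-(s^2 - 7*s + 10)) ds = 9/2.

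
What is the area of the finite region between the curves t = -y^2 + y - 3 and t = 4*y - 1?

1/6

Both boundary curves give t as a function of y, so integrate with respect to y. Setting them equal: -y^2 - 3*y - 2 = 0, i.e. -(y + 1)*(y + 2) = 0, so they meet at y = -2, -1.
For y in [-2, -1], t = -y^2 + y - 3 is on the right; area = ∫[-2,-1] (-y^2 - 3*y - 2) dy = 1/6.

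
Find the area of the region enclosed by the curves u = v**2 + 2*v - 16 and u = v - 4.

343/6

Both boundary curves give u as a function of v, so integrate with respect to v. Setting them equal: v**2 + v - 12 = 0, i.e. (v - 3)*(v + 4) = 0, so they meet at v = -4, 3.
For v in [-4, 3], u = v**2 + 2*v - 16 is on the left; area = ∫[-4,3] (-(v**2 + v - 12)) dv = 343/6.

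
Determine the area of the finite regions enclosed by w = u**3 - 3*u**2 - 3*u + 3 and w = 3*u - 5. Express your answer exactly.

Set the curves equal: u**3 - 3*u**2 - 3*u + 3 = 3*u - 5, so u**3 - 3*u**2 - 6*u + 8 = 0, which factors as (u - 4)*(u - 1)*(u + 2) = 0. The curves meet at u = -2, 1, 4.
On [-2, 1], w = u**3 - 3*u**2 - 3*u + 3 is on top; that piece has area ∫[-2,1] (u**3 - 3*u**2 - 6*u + 8) du = 81/4.
On [1, 4], w = 3*u - 5 is on top; that piece has area ∫[1,4] (-(u**3 - 3*u**2 - 6*u + 8)) du = 81/4.
Total enclosed area = 81/4 + 81/4 = 81/2.

81/2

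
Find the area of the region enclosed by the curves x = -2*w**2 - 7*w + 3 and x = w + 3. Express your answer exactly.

64/3

Both boundary curves give x as a function of w, so integrate with respect to w. Setting them equal: -2*w**2 - 8*w = 0, i.e. -2*w*(w + 4) = 0, so they meet at w = -4, 0.
For w in [-4, 0], x = -2*w**2 - 7*w + 3 is on the right; area = ∫[-4,0] (-2*w**2 - 8*w) dw = 64/3.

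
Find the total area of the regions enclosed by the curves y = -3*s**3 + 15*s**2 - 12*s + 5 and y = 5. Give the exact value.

71/2

Set the curves equal: -3*s**3 + 15*s**2 - 12*s + 5 = 5, so -3*s**3 + 15*s**2 - 12*s = 0, which factors as -3*s*(s - 4)*(s - 1) = 0. The curves meet at s = 0, 1, 4.
On [0, 1], y = 5 is on top; that piece has area ∫[0,1] (-(-3*s**3 + 15*s**2 - 12*s)) ds = 7/4.
On [1, 4], y = -3*s**3 + 15*s**2 - 12*s + 5 is on top; that piece has area ∫[1,4] (-3*s**3 + 15*s**2 - 12*s) ds = 135/4.
Total enclosed area = 7/4 + 135/4 = 71/2.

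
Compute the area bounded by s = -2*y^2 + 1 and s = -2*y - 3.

Both boundary curves give s as a function of y, so integrate with respect to y. Setting them equal: -2*y^2 + 2*y + 4 = 0, i.e. -2*(y - 2)*(y + 1) = 0, so they meet at y = -1, 2.
For y in [-1, 2], s = -2*y^2 + 1 is on the right; area = ∫[-1,2] (-2*y^2 + 2*y + 4) dy = 9.

9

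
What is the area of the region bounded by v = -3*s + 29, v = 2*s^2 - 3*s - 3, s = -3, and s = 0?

78

On [-3, 0], (-3*s + 29) - (2*s^2 - 3*s - 3) = -2*s^2 + 32 is ≥ 0 throughout, so the area is a single integral of |-2*s^2 + 32|.
∫[-3,0] (-2*s^2 + 32) ds = 78.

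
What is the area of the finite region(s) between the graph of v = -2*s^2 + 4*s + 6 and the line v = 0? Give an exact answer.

The curve meets the s-axis where -2*s^2 + 4*s + 6 = 0, i.e. -2*(s - 3)*(s + 1) = 0, at s = -1, 3.
On [-1, 3] the curve lies above the axis; ∫[-1,3] (-2*s^2 + 4*s + 6) ds = 64/3, giving area 64/3.

64/3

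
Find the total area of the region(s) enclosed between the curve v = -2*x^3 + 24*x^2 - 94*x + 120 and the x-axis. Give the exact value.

The curve meets the x-axis where -2*x^3 + 24*x^2 - 94*x + 120 = 0, i.e. -2*(x - 5)*(x - 4)*(x - 3) = 0, at x = 3, 4, 5.
On [3, 4] the curve lies below the axis; ∫[3,4] (-2*x^3 + 24*x^2 - 94*x + 120) dx = -1/2, giving area 1/2.
On [4, 5] the curve lies above the axis; ∫[4,5] (-2*x^3 + 24*x^2 - 94*x + 120) dx = 1/2, giving area 1/2.
Total area = 1/2 + 1/2 = 1.

1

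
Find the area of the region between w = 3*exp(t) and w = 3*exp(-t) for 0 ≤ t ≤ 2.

-6 + 3*exp(-2) + 3*exp(2)

On [0, 2], (3*exp(t)) - (3*exp(-t)) = 3*exp(t) - 3*exp(-t) is ≥ 0 throughout, so the area is a single integral of |3*exp(t) - 3*exp(-t)|.
∫[0,2] (3*exp(t) - 3*exp(-t)) dt = -6 + 3*exp(-2) + 3*exp(2).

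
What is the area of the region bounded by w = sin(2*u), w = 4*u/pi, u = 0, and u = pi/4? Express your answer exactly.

On [0, pi/4], (sin(2*u)) - (4*u/pi) = -4*u/pi + sin(2*u) is ≥ 0 throughout, so the area is a single integral of |-4*u/pi + sin(2*u)|.
∫[0,pi/4] (-4*u/pi + sin(2*u)) du = 1/2 - pi/8.

1/2 - pi/8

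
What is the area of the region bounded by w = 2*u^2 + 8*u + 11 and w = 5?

8/3

Set the curves equal: 2*u^2 + 8*u + 11 = 5, so 2*u^2 + 8*u + 6 = 0, which factors as 2*(u + 1)*(u + 3) = 0. The curves meet at u = -3, -1.
On [-3, -1], w = 5 is on top; that piece has area ∫[-3,-1] (-(2*u^2 + 8*u + 6)) du = 8/3.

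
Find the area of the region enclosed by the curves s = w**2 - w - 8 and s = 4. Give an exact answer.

Both boundary curves give s as a function of w, so integrate with respect to w. Setting them equal: w**2 - w - 12 = 0, i.e. (w - 4)*(w + 3) = 0, so they meet at w = -3, 4.
For w in [-3, 4], s = w**2 - w - 8 is on the left; area = ∫[-3,4] (-(w**2 - w - 12)) dw = 343/6.

343/6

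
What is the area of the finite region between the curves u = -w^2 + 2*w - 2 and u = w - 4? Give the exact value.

Both boundary curves give u as a function of w, so integrate with respect to w. Setting them equal: -w^2 + w + 2 = 0, i.e. -(w - 2)*(w + 1) = 0, so they meet at w = -1, 2.
For w in [-1, 2], u = -w^2 + 2*w - 2 is on the right; area = ∫[-1,2] (-w^2 + w + 2) dw = 9/2.

9/2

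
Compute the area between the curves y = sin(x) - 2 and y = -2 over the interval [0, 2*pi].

4

The difference (sin(x) - 2) - (-2) = sin(x) changes sign at x = pi inside [0, 2*pi], so split the integral there.
∫[0,pi] (sin(x)) dx = 2.
∫[pi,2*pi] (sin(x)) dx = -2; the area of that piece is 2.
Total area = 2 + 2 = 4.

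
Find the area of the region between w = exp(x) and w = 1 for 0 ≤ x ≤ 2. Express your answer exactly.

On [0, 2], (exp(x)) - (1) = exp(x) - 1 is ≥ 0 throughout, so the area is a single integral of |exp(x) - 1|.
∫[0,2] (exp(x) - 1) dx = -3 + exp(2).

-3 + exp(2)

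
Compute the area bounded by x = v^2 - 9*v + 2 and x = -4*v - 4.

1/6

Both boundary curves give x as a function of v, so integrate with respect to v. Setting them equal: v^2 - 5*v + 6 = 0, i.e. (v - 3)*(v - 2) = 0, so they meet at v = 2, 3.
For v in [2, 3], x = v^2 - 9*v + 2 is on the left; area = ∫[2,3] (-(v^2 - 5*v + 6)) dv = 1/6.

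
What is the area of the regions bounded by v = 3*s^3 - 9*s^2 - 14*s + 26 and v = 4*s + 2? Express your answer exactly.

Set the curves equal: 3*s^3 - 9*s^2 - 14*s + 26 = 4*s + 2, so 3*s^3 - 9*s^2 - 18*s + 24 = 0, which factors as 3*(s - 4)*(s - 1)*(s + 2) = 0. The curves meet at s = -2, 1, 4.
On [-2, 1], v = 3*s^3 - 9*s^2 - 14*s + 26 is on top; that piece has area ∫[-2,1] (3*s^3 - 9*s^2 - 18*s + 24) ds = 243/4.
On [1, 4], v = 4*s + 2 is on top; that piece has area ∫[1,4] (-(3*s^3 - 9*s^2 - 18*s + 24)) ds = 243/4.
Total enclosed area = 243/4 + 243/4 = 243/2.

243/2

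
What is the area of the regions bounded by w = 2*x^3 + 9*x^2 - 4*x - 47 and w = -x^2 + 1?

Set the curves equal: 2*x^3 + 9*x^2 - 4*x - 47 = -x^2 + 1, so 2*x^3 + 10*x^2 - 4*x - 48 = 0, which factors as 2*(x - 2)*(x + 3)*(x + 4) = 0. The curves meet at x = -4, -3, 2.
On [-4, -3], w = 2*x^3 + 9*x^2 - 4*x - 47 is on top; that piece has area ∫[-4,-3] (2*x^3 + 10*x^2 - 4*x - 48) dx = 11/6.
On [-3, 2], w = -x^2 + 1 is on top; that piece has area ∫[-3,2] (-(2*x^3 + 10*x^2 - 4*x - 48)) dx = 875/6.
Total enclosed area = 11/6 + 875/6 = 443/3.

443/3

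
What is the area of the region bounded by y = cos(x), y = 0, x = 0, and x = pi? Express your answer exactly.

The difference (cos(x)) - (0) = cos(x) changes sign at x = pi/2 inside [0, pi], so split the integral there.
∫[0,pi/2] (cos(x)) dx = 1.
∫[pi/2,pi] (cos(x)) dx = -1; the area of that piece is 1.
Total area = 1 + 1 = 2.

2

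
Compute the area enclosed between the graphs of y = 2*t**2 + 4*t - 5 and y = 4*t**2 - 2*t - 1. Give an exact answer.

1/3

Set the curves equal: 2*t**2 + 4*t - 5 = 4*t**2 - 2*t - 1, so -2*t**2 + 6*t - 4 = 0, which factors as -2*(t - 2)*(t - 1) = 0. The curves meet at t = 1, 2.
On [1, 2], y = 2*t**2 + 4*t - 5 is on top; that piece has area ∫[1,2] (-2*t**2 + 6*t - 4) dt = 1/3.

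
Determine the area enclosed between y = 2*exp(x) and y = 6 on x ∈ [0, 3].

-28 + 12*log(3) + 2*exp(3)

The difference (2*exp(x)) - (6) = 2*exp(x) - 6 changes sign at x = log(3) inside [0, 3], so split the integral there.
∫[0,log(3)] (2*exp(x) - 6) dx = 4 - log(729); the area of that piece is -4 + log(729).
∫[log(3),3] (2*exp(x) - 6) dx = -24 + 6*log(3) + 2*exp(3).
Total area = (-4 + log(729)) + (-24 + 6*log(3) + 2*exp(3)) = -28 + 12*log(3) + 2*exp(3).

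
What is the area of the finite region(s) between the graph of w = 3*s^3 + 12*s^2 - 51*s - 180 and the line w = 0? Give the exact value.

3901/4

The curve meets the s-axis where 3*s^3 + 12*s^2 - 51*s - 180 = 0, i.e. 3*(s - 4)*(s + 3)*(s + 5) = 0, at s = -5, -3, 4.
On [-5, -3] the curve lies above the axis; ∫[-5,-3] (3*s^3 + 12*s^2 - 51*s - 180) ds = 32, giving area 32.
On [-3, 4] the curve lies below the axis; ∫[-3,4] (3*s^3 + 12*s^2 - 51*s - 180) ds = -3773/4, giving area 3773/4.
Total area = 32 + 3773/4 = 3901/4.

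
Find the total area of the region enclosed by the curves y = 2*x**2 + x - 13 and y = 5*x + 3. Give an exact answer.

Set the curves equal: 2*x**2 + x - 13 = 5*x + 3, so 2*x**2 - 4*x - 16 = 0, which factors as 2*(x - 4)*(x + 2) = 0. The curves meet at x = -2, 4.
On [-2, 4], y = 5*x + 3 is on top; that piece has area ∫[-2,4] (-(2*x**2 - 4*x - 16)) dx = 72.

72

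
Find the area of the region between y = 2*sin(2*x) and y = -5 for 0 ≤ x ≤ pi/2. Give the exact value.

On [0, pi/2], (2*sin(2*x)) - (-5) = 2*sin(2*x) + 5 is ≥ 0 throughout, so the area is a single integral of |2*sin(2*x) + 5|.
∫[0,pi/2] (2*sin(2*x) + 5) dx = 2 + 5*pi/2.

2 + 5*pi/2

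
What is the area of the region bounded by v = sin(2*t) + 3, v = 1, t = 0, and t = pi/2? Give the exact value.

1 + pi

On [0, pi/2], (sin(2*t) + 3) - (1) = sin(2*t) + 2 is ≥ 0 throughout, so the area is a single integral of |sin(2*t) + 2|.
∫[0,pi/2] (sin(2*t) + 2) dt = 1 + pi.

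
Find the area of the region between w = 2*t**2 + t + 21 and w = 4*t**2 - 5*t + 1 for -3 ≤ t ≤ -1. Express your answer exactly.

14

The difference (2*t**2 + t + 21) - (4*t**2 - 5*t + 1) = -2*t**2 + 6*t + 20 changes sign at t = -2 inside [-3, -1], so split the integral there.
∫[-3,-2] (-2*t**2 + 6*t + 20) dt = -23/3; the area of that piece is 23/3.
∫[-2,-1] (-2*t**2 + 6*t + 20) dt = 19/3.
Total area = 23/3 + 19/3 = 14.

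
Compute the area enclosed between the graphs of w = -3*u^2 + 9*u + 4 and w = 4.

Set the curves equal: -3*u^2 + 9*u + 4 = 4, so -3*u^2 + 9*u = 0, which factors as -3*u*(u - 3) = 0. The curves meet at u = 0, 3.
On [0, 3], w = -3*u^2 + 9*u + 4 is on top; that piece has area ∫[0,3] (-3*u^2 + 9*u) du = 27/2.

27/2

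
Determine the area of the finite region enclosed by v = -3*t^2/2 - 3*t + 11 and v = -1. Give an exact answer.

Set the curves equal: -3*t^2/2 - 3*t + 11 = -1, so -3*t^2/2 - 3*t + 12 = 0, which factors as -3*(t - 2)*(t + 4)/2 = 0. The curves meet at t = -4, 2.
On [-4, 2], v = -3*t^2/2 - 3*t + 11 is on top; that piece has area ∫[-4,2] (-3*t^2/2 - 3*t + 12) dt = 54.

54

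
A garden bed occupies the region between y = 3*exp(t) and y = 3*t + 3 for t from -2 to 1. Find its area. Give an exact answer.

-9/2 - 3*exp(-2) + 3*exp(1)

On [-2, 1], (3*exp(t)) - (3*t + 3) = -3*t + 3*exp(t) - 3 is ≥ 0 throughout, so the area is a single integral of |-3*t + 3*exp(t) - 3|.
∫[-2,1] (-3*t + 3*exp(t) - 3) dt = -9/2 - 3*exp(-2) + 3*exp(1).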